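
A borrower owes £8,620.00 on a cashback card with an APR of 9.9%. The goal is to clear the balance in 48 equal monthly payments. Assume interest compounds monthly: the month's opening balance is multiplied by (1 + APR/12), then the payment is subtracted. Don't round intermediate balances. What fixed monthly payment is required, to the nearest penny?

£218.21

Monthly rate r = 9.9%/12 = 0.825% = 0.00825.
Level-payment amortization: P = B₀·r / (1 − (1+r)^(−n)) = 8620.00·0.00825 / (1 − 1.00825^(−48)).
Denominator 1 − (1+r)^(−48) = 0.325899068.
P = 71.115 / 0.325899068 ≈ 218.21.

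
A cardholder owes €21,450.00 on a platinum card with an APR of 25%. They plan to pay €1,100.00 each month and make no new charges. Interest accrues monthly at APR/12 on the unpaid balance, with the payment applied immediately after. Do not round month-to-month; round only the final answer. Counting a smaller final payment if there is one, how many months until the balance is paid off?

Monthly rate r = 25%/12 = 2.08333% = 0.0208333.
Recurrence: B ← B·(1+r) − €1,100.00.
Month 1: interest €446.88; balance after payment €20,796.88.
Month 2: interest €433.27; balance after payment €20,130.14.
Closed form: n = −ln(1 − rB₀/P)/ln(1+r) = −ln(0.59375)/ln(1.02083) ≈ 25.282, so the balance reaches zero during payment 26.

26 months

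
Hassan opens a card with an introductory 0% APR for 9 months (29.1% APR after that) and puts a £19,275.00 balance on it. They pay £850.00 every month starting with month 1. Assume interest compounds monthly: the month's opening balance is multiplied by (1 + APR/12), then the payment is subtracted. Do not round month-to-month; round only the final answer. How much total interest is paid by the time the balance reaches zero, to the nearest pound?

£2,671

Promo months 1–9 at r₀ = 0%/12 = 0; months 10+ at r₁ = 29.1%/12 = 0.02425.
After month 9 (no interest yet): B = £19,275.00 − 9·£850.00 = £11,625.00.
Then at r₁ with £850.00/mo: n₂ = −ln(1 − r₁·B/P)/ln(1+r₁) ≈ 16.82 → 17 more payments.
Total paid = 25·£850.00 + £696.10 = £21,946.10; interest = £21,946.10 − £19,275.00 = £2,671.10.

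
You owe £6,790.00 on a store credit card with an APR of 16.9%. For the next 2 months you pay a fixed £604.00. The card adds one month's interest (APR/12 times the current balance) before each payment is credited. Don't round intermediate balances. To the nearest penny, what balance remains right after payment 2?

Monthly rate r = 16.9%/12 = 1.40833% = 0.0140833.
Each month: B ← B·(1+r) − £604.00.
Month 1: interest £95.63; balance after payment £6,281.63.
Month 2: interest £88.47; balance after payment £5,766.09.

£5,766.09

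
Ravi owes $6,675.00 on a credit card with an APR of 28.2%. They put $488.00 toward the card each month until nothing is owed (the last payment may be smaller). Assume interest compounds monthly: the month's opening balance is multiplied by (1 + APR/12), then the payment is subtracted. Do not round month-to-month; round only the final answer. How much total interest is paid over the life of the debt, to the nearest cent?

$1,473.11

Monthly rate r = 28.2%/12 = 2.35% = 0.0235.
Payoff takes n = ⌈−ln(1 − rB₀/P)/ln(1+r)⌉ = ⌈16.694⌉ = 17 payments; the last is $340.11.
Total paid = 16·$488.00 + $340.11 = $8,148.11.
Total interest = total paid − principal = $8,148.11 − $6,675.00 = $1,473.11.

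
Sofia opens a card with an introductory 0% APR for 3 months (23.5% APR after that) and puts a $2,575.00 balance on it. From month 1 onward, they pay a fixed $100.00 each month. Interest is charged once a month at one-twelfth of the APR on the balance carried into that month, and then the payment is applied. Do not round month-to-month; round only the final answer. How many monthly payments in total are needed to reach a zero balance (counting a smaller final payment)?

34 payments

Promo months 1–3 at r₀ = 0%/12 = 0; months 4+ at r₁ = 23.5%/12 = 0.0195833.
After month 3 (no interest yet): B = $2,575.00 − 3·$100.00 = $2,275.00.
Then at r₁ with $100.00/mo: n₂ = −ln(1 − r₁·B/P)/ln(1+r₁) ≈ 30.41 → 31 more payments.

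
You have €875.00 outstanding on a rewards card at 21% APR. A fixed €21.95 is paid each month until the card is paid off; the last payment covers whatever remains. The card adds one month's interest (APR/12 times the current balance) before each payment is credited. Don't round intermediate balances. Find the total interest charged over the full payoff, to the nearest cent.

Monthly rate r = 21%/12 = 1.75% = 0.0175.
Payoff takes n = ⌈−ln(1 − rB₀/P)/ln(1+r)⌉ = ⌈68.941⌉ = 69 payments; the last is €20.66.
Total paid = 68·€21.95 + €20.66 = €1,513.26.
Total interest = total paid − principal = €1,513.26 − €875.00 = €638.26.

€638.26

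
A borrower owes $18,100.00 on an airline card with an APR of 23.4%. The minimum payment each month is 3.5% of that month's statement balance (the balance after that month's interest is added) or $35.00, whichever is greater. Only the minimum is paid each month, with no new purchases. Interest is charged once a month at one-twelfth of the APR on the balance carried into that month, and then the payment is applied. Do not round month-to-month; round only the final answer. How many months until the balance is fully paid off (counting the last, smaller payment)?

220 months

Monthly rate r = 23.4%/12 = 1.95% = 0.0195.
While 3.5% of the post-interest balance exceeds $35.00, each month B ← (B·(1+r))·(1 − 0.035), i.e. B shrinks by the factor (1+r)·0.965 = 0.98382.
This holds for months 1–179. Entering month 180 the balance is $975.85; 3.5% of the post-interest balance is now below $35.00, so the flat $35.00 minimum applies from here.
From month 180 a fixed $35.00 at rate r clears $975.85 in 41 more payments. Total: 179 + 41 = 220 months.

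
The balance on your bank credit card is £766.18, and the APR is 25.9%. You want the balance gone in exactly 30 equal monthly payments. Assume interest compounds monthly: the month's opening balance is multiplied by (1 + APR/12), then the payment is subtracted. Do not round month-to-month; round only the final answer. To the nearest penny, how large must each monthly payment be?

Monthly rate r = 25.9%/12 = 2.15833% = 0.0215833.
Level-payment amortization: P = B₀·r / (1 − (1+r)^(−n)) = 766.18·0.0215833 / (1 − 1.02158^(−30)).
Denominator 1 − (1+r)^(−30) = 0.473029832.
P = 16.5367 / 0.473029832 ≈ 34.96.

£34.96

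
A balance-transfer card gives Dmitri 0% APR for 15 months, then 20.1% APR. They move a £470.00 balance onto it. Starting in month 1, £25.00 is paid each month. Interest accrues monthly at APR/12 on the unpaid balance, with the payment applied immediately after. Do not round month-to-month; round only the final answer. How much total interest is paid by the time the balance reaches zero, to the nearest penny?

£3.99

Promo months 1–15 at r₀ = 0%/12 = 0; months 16+ at r₁ = 20.1%/12 = 0.01675.
After month 15 (no interest yet): B = £470.00 − 15·£25.00 = £95.00.
Then at r₁ with £25.00/mo: n₂ = −ln(1 − r₁·B/P)/ln(1+r₁) ≈ 3.96 → 4 more payments.
Total paid = 18·£25.00 + £23.99 = £473.99; interest = £473.99 − £470.00 = £3.99.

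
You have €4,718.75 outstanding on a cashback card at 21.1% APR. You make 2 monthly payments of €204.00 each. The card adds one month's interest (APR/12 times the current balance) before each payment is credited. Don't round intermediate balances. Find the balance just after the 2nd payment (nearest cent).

Monthly rate r = 21.1%/12 = 1.75833% = 0.0175833.
Each month: B ← B·(1+r) − €204.00.
Month 1: interest €82.97; balance after payment €4,597.72.
Month 2: interest €80.84; balance after payment €4,474.56.

€4,474.56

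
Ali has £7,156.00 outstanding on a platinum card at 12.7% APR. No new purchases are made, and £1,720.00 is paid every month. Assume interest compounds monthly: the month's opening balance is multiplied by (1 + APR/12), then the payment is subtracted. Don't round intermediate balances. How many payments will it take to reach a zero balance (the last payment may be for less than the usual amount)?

5 payments

Monthly rate r = 12.7%/12 = 1.05833% = 0.0105833.
Recurrence: B ← B·(1+r) − £1,720.00.
Month 1: interest £75.73; balance after payment £5,511.73.
Month 2: interest £58.33; balance after payment £3,850.07.
Month 3: interest £40.75; balance after payment £2,170.81.
Month 4: interest £22.97; balance after payment £473.79.
Month 5: interest £5.01; balance after payment £0.00.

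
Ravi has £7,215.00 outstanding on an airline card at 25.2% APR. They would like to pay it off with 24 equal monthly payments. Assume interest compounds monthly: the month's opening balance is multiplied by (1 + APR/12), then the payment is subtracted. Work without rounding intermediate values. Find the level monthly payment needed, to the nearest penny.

Monthly rate r = 25.2%/12 = 2.1% = 0.021.
Level-payment amortization: P = B₀·r / (1 − (1+r)^(−n)) = 7215.00·0.021 / (1 − 1.021^(−24)).
Denominator 1 − (1+r)^(−24) = 0.392729492.
P = 151.515 / 0.392729492 ≈ 385.80.

£385.80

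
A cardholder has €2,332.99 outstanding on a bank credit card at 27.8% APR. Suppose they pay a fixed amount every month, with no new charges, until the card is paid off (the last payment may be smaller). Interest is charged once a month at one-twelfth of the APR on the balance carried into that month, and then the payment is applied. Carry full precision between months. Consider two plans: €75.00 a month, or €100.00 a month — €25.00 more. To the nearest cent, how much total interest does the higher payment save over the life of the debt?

€781.11

Monthly rate r = 27.8%/12 = 2.31667% = 0.0231667.
At €75.00/mo: n = ⌈−ln(1 − rB₀/P)/ln(1+r)⌉ = 56 payments (last €51.28); total interest = total paid − €2,332.99 = €1,843.29.
At €100.00/mo: 34 payments (last €95.17); total interest €1,062.18.
Interest saved = €1,843.29 − €1,062.18 = €781.11.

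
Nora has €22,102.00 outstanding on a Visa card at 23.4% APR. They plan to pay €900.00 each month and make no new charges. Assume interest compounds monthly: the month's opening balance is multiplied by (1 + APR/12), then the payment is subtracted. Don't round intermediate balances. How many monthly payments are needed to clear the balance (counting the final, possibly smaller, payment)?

Monthly rate r = 23.4%/12 = 1.95% = 0.0195.
Recurrence: B ← B·(1+r) − €900.00.
Month 1: interest €430.99; balance after payment €21,632.99.
Month 2: interest €421.84; balance after payment €21,154.83.
Closed form: n = −ln(1 − rB₀/P)/ln(1+r) = −ln(0.52112)/ln(1.0195) ≈ 33.749, so the balance reaches zero during payment 34.

34 months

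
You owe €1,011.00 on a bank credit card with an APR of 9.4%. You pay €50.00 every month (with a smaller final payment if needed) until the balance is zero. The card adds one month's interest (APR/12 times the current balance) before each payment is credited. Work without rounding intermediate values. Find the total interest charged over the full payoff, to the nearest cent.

Monthly rate r = 9.4%/12 = 0.783333% = 0.00783333.
Payoff takes n = ⌈−ln(1 − rB₀/P)/ln(1+r)⌉ = ⌈22.100⌉ = 23 payments; the last is €4.99.
Total paid = 22·€50.00 + €4.99 = €1,104.99.
Total interest = total paid − principal = €1,104.99 − €1,011.00 = €93.99.

€93.99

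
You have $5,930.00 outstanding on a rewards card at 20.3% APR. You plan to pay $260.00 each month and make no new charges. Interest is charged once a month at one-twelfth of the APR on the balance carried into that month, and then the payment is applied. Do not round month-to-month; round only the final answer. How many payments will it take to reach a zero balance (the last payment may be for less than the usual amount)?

Monthly rate r = 20.3%/12 = 1.69167% = 0.0169167.
Recurrence: B ← B·(1+r) − $260.00.
Month 1: interest $100.32; balance after payment $5,770.32.
Month 2: interest $97.61; balance after payment $5,607.93.
Closed form: n = −ln(1 − rB₀/P)/ln(1+r) = −ln(0.61417)/ln(1.01692) ≈ 29.060, so the balance reaches zero during payment 30.

30 months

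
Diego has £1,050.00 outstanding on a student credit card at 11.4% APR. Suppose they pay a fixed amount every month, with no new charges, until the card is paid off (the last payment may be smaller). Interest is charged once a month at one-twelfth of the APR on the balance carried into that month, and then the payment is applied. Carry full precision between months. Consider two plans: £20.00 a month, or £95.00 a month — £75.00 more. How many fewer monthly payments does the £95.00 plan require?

62 fewer payments

Monthly rate r = 11.4%/12 = 0.95% = 0.0095.
At £20.00/mo: n = ⌈−ln(1 − rB₀/P)/ln(1+r)⌉ = 74 payments (last £0.90); total interest = total paid − £1,050.00 = £410.90.
At £95.00/mo: 12 payments (last £69.66); total interest £64.66.
Payments saved = 74 − 12 = 62.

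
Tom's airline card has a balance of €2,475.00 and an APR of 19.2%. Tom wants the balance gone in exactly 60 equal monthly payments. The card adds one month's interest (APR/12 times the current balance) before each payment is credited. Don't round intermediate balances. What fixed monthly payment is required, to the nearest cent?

Monthly rate r = 19.2%/12 = 1.6% = 0.016.
Level-payment amortization: P = B₀·r / (1 − (1+r)^(−n)) = 2475.00·0.016 / (1 − 1.016^(−60)).
Denominator 1 − (1+r)^(−60) = 0.614186408.
P = 39.6 / 0.614186408 ≈ 64.48.

€64.48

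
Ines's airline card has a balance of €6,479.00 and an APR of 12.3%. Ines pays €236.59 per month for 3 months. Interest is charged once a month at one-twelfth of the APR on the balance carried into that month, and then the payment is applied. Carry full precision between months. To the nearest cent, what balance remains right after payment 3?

Monthly rate r = 12.3%/12 = 1.025% = 0.01025.
Each month: B ← B·(1+r) − €236.59.
Month 1: interest €66.41; balance after payment €6,308.82.
Month 2: interest €64.67; balance after payment €6,136.90.
Month 3: interest €62.90; balance after payment €5,963.21.

€5,963.21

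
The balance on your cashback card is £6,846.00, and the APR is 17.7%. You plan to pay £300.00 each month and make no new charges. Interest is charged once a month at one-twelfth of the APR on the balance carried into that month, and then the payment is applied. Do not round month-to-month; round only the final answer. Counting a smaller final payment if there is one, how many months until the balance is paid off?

Monthly rate r = 17.7%/12 = 1.475% = 0.01475.
Recurrence: B ← B·(1+r) − £300.00.
Month 1: interest £100.98; balance after payment £6,646.98.
Month 2: interest £98.04; balance after payment £6,445.02.
Closed form: n = −ln(1 − rB₀/P)/ln(1+r) = −ln(0.66341)/ln(1.01475) ≈ 28.026, so the balance reaches zero during payment 29.

29 months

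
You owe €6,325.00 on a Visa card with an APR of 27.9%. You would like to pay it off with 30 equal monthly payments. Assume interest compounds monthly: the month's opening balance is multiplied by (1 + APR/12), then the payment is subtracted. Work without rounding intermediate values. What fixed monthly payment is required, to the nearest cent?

Monthly rate r = 27.9%/12 = 2.325% = 0.02325.
Level-payment amortization: P = B₀·r / (1 − (1+r)^(−n)) = 6325.00·0.02325 / (1 − 1.02325^(−30)).
Denominator 1 − (1+r)^(−30) = 0.498180654.
P = 147.056 / 0.498180654 ≈ 295.19.

€295.19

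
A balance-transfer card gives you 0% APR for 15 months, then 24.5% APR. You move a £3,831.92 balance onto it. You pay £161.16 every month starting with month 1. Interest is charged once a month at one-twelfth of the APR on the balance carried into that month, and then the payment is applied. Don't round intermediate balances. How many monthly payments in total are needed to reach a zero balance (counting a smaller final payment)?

25 payments

Promo months 1–15 at r₀ = 0%/12 = 0; months 16+ at r₁ = 24.5%/12 = 0.0204167.
After month 15 (no interest yet): B = £3,831.92 − 15·£161.16 = £1,414.52.
Then at r₁ with £161.16/mo: n₂ = −ln(1 − r₁·B/P)/ln(1+r₁) ≈ 9.77 → 10 more payments.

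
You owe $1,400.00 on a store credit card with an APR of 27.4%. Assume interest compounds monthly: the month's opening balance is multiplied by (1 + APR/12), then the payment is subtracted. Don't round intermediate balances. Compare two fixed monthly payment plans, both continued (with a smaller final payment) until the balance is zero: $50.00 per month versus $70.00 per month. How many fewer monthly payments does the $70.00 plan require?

Monthly rate r = 27.4%/12 = 2.28333% = 0.0228333.
At $50.00/mo: n = ⌈−ln(1 − rB₀/P)/ln(1+r)⌉ = 46 payments (last $8.62); total interest = total paid − $1,400.00 = $858.62.
At $70.00/mo: 28 payments (last $1.46); total interest $491.46.
Payments saved = 46 − 28 = 18.

18 fewer payments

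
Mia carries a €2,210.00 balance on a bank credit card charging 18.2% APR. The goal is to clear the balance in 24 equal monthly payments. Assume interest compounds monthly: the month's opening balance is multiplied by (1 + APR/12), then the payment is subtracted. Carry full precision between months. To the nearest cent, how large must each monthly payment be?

Monthly rate r = 18.2%/12 = 1.51667% = 0.0151667.
Level-payment amortization: P = B₀·r / (1 − (1+r)^(−n)) = 2210.00·0.0151667 / (1 − 1.01517^(−24)).
Denominator 1 − (1+r)^(−24) = 0.303207253.
P = 33.5183 / 0.303207253 ≈ 110.55.

€110.55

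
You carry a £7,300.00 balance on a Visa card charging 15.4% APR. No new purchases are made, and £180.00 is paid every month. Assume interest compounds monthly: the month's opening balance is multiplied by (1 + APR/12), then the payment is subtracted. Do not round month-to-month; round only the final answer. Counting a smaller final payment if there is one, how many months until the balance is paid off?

58 months

Monthly rate r = 15.4%/12 = 1.28333% = 0.0128333.
Recurrence: B ← B·(1+r) − £180.00.
Month 1: interest £93.68; balance after payment £7,213.68.
Month 2: interest £92.58; balance after payment £7,126.26.
Closed form: n = −ln(1 − rB₀/P)/ln(1+r) = −ln(0.47954)/ln(1.01283) ≈ 57.634, so the balance reaches zero during payment 58.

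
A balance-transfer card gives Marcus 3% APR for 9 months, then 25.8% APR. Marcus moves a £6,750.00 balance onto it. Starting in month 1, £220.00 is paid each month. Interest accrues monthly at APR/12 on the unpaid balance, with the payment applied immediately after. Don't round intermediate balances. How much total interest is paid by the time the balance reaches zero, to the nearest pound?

£1,978

Promo months 1–9 at r₀ = 3%/12 = 0.0025; months 10+ at r₁ = 25.8%/12 = 0.0215.
After month 9: iterate B ← B·(1+r₀) − £220.00 for 9 months → £4,903.49.
Then at r₁ with £220.00/mo: n₂ = −ln(1 − r₁·B/P)/ln(1+r₁) ≈ 30.67 → 31 more payments.
Total paid = 39·£220.00 + £147.72 = £8,727.72; interest = £8,727.72 − £6,750.00 = £1,977.72.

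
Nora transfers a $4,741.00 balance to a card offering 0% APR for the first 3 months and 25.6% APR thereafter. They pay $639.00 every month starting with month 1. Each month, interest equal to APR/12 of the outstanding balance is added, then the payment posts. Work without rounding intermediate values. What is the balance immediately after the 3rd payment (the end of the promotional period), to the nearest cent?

Promo months 1–3 at r₀ = 0%/12 = 0; months 4+ at r₁ = 25.6%/12 = 0.0213333.
After month 3 (no interest yet): B = $4,741.00 − 3·$639.00 = $2,824.00.

$2,824.00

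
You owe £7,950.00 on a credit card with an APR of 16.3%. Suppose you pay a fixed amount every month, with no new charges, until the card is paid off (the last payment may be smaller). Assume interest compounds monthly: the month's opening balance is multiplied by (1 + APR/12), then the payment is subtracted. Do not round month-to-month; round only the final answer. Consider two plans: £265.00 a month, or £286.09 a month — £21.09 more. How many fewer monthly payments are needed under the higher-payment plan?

3 fewer payments

Monthly rate r = 16.3%/12 = 1.35833% = 0.0135833.
At £265.00/mo: n = ⌈−ln(1 − rB₀/P)/ln(1+r)⌉ = 39 payments (last £210.69); total interest = total paid − £7,950.00 = £2,330.69.
At £286.09/mo: 36 payments (last £36.91); total interest £2,100.06.
Payments saved = 39 − 36 = 3.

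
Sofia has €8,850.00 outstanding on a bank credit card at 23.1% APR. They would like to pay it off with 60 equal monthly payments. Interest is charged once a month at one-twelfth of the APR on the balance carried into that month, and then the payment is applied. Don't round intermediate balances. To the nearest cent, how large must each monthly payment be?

€249.99

Monthly rate r = 23.1%/12 = 1.925% = 0.01925.
Level-payment amortization: P = B₀·r / (1 − (1+r)^(−n)) = 8850.00·0.01925 / (1 − 1.01925^(−60)).
Denominator 1 − (1+r)^(−60) = 0.681465269.
P = 170.363 / 0.681465269 ≈ 249.99.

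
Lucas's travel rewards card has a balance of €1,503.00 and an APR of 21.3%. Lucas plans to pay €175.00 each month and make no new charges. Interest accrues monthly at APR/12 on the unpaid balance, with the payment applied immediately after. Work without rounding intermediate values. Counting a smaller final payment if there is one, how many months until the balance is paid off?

10 payments

Monthly rate r = 21.3%/12 = 1.775% = 0.01775.
Recurrence: B ← B·(1+r) − €175.00.
Month 1: interest €26.68; balance after payment €1,354.68.
Month 2: interest €24.05; balance after payment €1,203.72.
Closed form: n = −ln(1 − rB₀/P)/ln(1+r) = −ln(0.84755)/ln(1.01775) ≈ 9.401, so the balance reaches zero during payment 10.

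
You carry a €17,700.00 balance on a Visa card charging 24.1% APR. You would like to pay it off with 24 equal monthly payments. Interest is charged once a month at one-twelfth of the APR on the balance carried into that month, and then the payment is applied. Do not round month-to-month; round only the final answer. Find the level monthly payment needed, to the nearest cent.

€936.70

Monthly rate r = 24.1%/12 = 2.00833% = 0.0200833.
Level-payment amortization: P = B₀·r / (1 − (1+r)^(−n)) = 17700.00·0.0200833 / (1 − 1.02008^(−24)).
Denominator 1 − (1+r)^(−24) = 0.37949633.
P = 355.475 / 0.37949633 ≈ 936.70.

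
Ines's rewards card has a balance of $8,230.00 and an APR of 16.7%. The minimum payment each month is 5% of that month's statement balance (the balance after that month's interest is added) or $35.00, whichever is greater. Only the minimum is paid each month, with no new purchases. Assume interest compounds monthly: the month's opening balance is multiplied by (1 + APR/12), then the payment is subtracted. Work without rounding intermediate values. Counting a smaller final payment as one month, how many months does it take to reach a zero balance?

Monthly rate r = 16.7%/12 = 1.39167% = 0.0139167.
While 5% of the post-interest balance exceeds $35.00, each month B ← (B·(1+r))·(1 − 0.05), i.e. B shrinks by the factor (1+r)·0.95 = 0.96322.
This holds for months 1–67. Entering month 68 the balance is $668.39; 5% of the post-interest balance is now below $35.00, so the flat $35.00 minimum applies from here.
From month 68 a fixed $35.00 at rate r clears $668.39 in 23 more payments. Total: 67 + 23 = 90 months.

90 months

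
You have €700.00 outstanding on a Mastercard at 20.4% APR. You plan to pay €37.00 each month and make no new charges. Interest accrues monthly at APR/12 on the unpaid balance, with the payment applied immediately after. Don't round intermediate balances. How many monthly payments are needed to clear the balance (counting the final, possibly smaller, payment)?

24 months

Monthly rate r = 20.4%/12 = 1.7% = 0.017.
Recurrence: B ← B·(1+r) − €37.00.
Month 1: interest €11.90; balance after payment €674.90.
Month 2: interest €11.47; balance after payment €649.37.
Closed form: n = −ln(1 − rB₀/P)/ln(1+r) = −ln(0.67838)/ln(1.017) ≈ 23.020, so the balance reaches zero during payment 24.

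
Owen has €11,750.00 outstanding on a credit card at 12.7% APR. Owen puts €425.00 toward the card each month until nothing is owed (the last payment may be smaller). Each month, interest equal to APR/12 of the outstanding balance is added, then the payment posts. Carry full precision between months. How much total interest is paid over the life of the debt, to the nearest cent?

€2,224.43

Monthly rate r = 12.7%/12 = 1.05833% = 0.0105833.
Payoff takes n = ⌈−ln(1 − rB₀/P)/ln(1+r)⌉ = ⌈32.880⌉ = 33 payments; the last is €374.43.
Total paid = 32·€425.00 + €374.43 = €13,974.43.
Total interest = total paid − principal = €13,974.43 − €11,750.00 = €2,224.43.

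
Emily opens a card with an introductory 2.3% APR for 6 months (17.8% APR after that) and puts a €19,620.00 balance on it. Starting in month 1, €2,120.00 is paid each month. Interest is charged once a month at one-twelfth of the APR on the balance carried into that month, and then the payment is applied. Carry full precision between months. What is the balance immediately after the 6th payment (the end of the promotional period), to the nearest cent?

€7,065.61

Promo months 1–6 at r₀ = 2.3%/12 = 0.00191667; months 7+ at r₁ = 17.8%/12 = 0.0148333.
After month 6: iterate B ← B·(1+r₀) − €2,120.00 for 6 months → €7,065.61.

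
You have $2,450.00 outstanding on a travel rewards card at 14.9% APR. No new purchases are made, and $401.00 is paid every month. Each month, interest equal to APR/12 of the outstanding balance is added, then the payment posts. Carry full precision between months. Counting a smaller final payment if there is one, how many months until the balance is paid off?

Monthly rate r = 14.9%/12 = 1.24167% = 0.0124167.
Recurrence: B ← B·(1+r) − $401.00.
Month 1: interest $30.42; balance after payment $2,079.42.
Month 2: interest $25.82; balance after payment $1,704.24.
Closed form: n = −ln(1 − rB₀/P)/ln(1+r) = −ln(0.92414)/ln(1.01242) ≈ 6.393, so the balance reaches zero during payment 7.

7 months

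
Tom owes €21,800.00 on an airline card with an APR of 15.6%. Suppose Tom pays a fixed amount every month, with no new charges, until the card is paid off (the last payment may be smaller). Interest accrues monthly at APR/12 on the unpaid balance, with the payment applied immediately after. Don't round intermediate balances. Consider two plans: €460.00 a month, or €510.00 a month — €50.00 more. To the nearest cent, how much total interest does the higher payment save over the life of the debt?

Monthly rate r = 15.6%/12 = 1.3% = 0.013.
At €460.00/mo: n = ⌈−ln(1 − rB₀/P)/ln(1+r)⌉ = 75 payments (last €55.11); total interest = total paid − €21,800.00 = €12,295.11.
At €510.00/mo: 63 payments (last €411.89); total interest €10,231.89.
Interest saved = €12,295.11 − €10,231.89 = €2,063.22.

€2,063.22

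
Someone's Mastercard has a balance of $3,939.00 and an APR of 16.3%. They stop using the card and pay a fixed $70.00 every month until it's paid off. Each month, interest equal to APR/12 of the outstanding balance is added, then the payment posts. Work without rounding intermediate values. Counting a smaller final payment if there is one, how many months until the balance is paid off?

108 payments

Monthly rate r = 16.3%/12 = 1.35833% = 0.0135833.
Recurrence: B ← B·(1+r) − $70.00.
Month 1: interest $53.50; balance after payment $3,922.50.
Month 2: interest $53.28; balance after payment $3,905.79.
Closed form: n = −ln(1 − rB₀/P)/ln(1+r) = −ln(0.23565)/ln(1.01358) ≈ 107.133, so the balance reaches zero during payment 108.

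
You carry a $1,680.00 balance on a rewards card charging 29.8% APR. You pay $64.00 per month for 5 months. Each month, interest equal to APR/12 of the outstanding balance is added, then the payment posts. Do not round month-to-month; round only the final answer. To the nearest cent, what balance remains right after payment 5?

$1,562.93

Monthly rate r = 29.8%/12 = 2.48333% = 0.0248333.
Each month: B ← B·(1+r) − $64.00.
Month 1: interest $41.72; balance after payment $1,657.72.
Month 2: interest $41.17; balance after payment $1,634.89.
Month 3: interest $40.60; balance after payment $1,611.49.
Month 4: interest $40.02; balance after payment $1,587.50.
Month 5: interest $39.42; balance after payment $1,562.93.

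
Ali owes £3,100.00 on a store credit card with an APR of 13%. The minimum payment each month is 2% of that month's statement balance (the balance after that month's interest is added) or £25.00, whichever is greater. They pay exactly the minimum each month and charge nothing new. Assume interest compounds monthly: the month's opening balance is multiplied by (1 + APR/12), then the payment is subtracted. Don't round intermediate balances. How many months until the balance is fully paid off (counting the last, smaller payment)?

Monthly rate r = 13%/12 = 1.08333% = 0.0108333.
While 2% of the post-interest balance exceeds £25.00, each month B ← (B·(1+r))·(1 − 0.02), i.e. B shrinks by the factor (1+r)·0.98 = 0.99062.
This holds for months 1–98. Entering month 99 the balance is £1,230.59; 2% of the post-interest balance is now below £25.00, so the flat £25.00 minimum applies from here.
From month 99 a fixed £25.00 at rate r clears £1,230.59 in 71 more payments. Total: 98 + 71 = 169 months.

169 months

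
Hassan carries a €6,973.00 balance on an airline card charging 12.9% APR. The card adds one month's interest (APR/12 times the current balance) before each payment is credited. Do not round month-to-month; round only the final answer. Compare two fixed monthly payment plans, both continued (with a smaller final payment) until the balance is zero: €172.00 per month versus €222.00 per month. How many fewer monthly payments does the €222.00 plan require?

15 fewer payments

Monthly rate r = 12.9%/12 = 1.075% = 0.01075.
At €172.00/mo: n = ⌈−ln(1 − rB₀/P)/ln(1+r)⌉ = 54 payments (last €91.26); total interest = total paid − €6,973.00 = €2,234.26.
At €222.00/mo: 39 payments (last €117.62); total interest €1,580.62.
Payments saved = 54 − 39 = 15.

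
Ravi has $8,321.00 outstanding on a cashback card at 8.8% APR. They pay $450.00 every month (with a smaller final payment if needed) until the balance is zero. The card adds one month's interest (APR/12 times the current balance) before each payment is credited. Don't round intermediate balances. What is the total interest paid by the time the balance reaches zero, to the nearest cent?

Monthly rate r = 8.8%/12 = 0.733333% = 0.00733333.
Payoff takes n = ⌈−ln(1 − rB₀/P)/ln(1+r)⌉ = ⌈19.944⌉ = 20 payments; the last is $424.83.
Total paid = 19·$450.00 + $424.83 = $8,974.83.
Total interest = total paid − principal = $8,974.83 − $8,321.00 = $653.83.

$653.83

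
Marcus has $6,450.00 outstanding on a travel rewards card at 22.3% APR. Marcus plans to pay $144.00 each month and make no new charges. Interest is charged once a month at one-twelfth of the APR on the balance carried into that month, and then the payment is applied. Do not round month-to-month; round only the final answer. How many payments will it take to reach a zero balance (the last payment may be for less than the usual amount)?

Monthly rate r = 22.3%/12 = 1.85833% = 0.0185833.
Recurrence: B ← B·(1+r) − $144.00.
Month 1: interest $119.86; balance after payment $6,425.86.
Month 2: interest $119.41; balance after payment $6,401.28.
Closed form: n = −ln(1 − rB₀/P)/ln(1+r) = −ln(0.16762)/ln(1.01858) ≈ 97.000, so the balance reaches zero during payment 98.

98 payments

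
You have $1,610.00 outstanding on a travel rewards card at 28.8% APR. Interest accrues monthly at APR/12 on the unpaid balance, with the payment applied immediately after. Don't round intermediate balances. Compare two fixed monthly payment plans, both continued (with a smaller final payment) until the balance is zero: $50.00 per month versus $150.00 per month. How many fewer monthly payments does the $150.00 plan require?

Monthly rate r = 28.8%/12 = 2.4% = 0.024.
At $50.00/mo: n = ⌈−ln(1 − rB₀/P)/ln(1+r)⌉ = 63 payments (last $24.39); total interest = total paid − $1,610.00 = $1,514.39.
At $150.00/mo: 13 payments (last $84.36); total interest $274.36.
Payments saved = 63 − 13 = 50.

50 fewer payments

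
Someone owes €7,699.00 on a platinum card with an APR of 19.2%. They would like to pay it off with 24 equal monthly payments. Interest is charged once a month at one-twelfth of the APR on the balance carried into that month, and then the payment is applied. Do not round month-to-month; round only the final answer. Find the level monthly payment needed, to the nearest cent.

Monthly rate r = 19.2%/12 = 1.6% = 0.016.
Level-payment amortization: P = B₀·r / (1 − (1+r)^(−n)) = 7699.00·0.016 / (1 − 1.016^(−24)).
Denominator 1 − (1+r)^(−24) = 0.316795042.
P = 123.184 / 0.316795042 ≈ 388.84.

€388.84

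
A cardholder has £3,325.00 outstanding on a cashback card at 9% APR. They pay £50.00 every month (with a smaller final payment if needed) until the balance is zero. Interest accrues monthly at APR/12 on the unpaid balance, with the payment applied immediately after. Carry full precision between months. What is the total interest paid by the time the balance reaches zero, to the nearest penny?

£1,296.63

Monthly rate r = 9%/12 = 0.75% = 0.0075.
Payoff takes n = ⌈−ln(1 − rB₀/P)/ln(1+r)⌉ = ⌈92.432⌉ = 93 payments; the last is £21.63.
Total paid = 92·£50.00 + £21.63 = £4,621.63.
Total interest = total paid − principal = £4,621.63 − £3,325.00 = £1,296.63.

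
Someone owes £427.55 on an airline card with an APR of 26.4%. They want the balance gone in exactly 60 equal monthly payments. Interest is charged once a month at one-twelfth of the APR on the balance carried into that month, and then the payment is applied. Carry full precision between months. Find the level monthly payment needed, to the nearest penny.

Monthly rate r = 26.4%/12 = 2.2% = 0.022.
Level-payment amortization: P = B₀·r / (1 − (1+r)^(−n)) = 427.55·0.022 / (1 − 1.022^(−60)).
Denominator 1 − (1+r)^(−60) = 0.729014376.
P = 9.4061 / 0.729014376 ≈ 12.90.

£12.90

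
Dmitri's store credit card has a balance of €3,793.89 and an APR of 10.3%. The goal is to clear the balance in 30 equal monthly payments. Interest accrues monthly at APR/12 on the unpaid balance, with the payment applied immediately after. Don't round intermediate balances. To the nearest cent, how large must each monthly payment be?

€143.98

Monthly rate r = 10.3%/12 = 0.858333% = 0.00858333.
Level-payment amortization: P = B₀·r / (1 − (1+r)^(−n)) = 3793.89·0.00858333 / (1 − 1.00858^(−30)).
Denominator 1 − (1+r)^(−30) = 0.226168538.
P = 32.5642 / 0.226168538 ≈ 143.98.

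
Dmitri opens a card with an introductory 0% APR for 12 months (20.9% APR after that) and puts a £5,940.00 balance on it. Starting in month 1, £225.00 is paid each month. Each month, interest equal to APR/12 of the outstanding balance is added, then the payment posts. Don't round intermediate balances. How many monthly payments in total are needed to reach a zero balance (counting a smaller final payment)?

Promo months 1–12 at r₀ = 0%/12 = 0; months 13+ at r₁ = 20.9%/12 = 0.0174167.
After month 12 (no interest yet): B = £5,940.00 − 12·£225.00 = £3,240.00.
Then at r₁ with £225.00/mo: n₂ = −ln(1 − r₁·B/P)/ln(1+r₁) ≈ 16.72 → 17 more payments.

29 months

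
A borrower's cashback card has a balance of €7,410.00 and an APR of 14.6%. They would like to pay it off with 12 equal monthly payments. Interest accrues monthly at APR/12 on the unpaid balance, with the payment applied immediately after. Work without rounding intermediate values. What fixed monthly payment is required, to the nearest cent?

€667.42

Monthly rate r = 14.6%/12 = 1.21667% = 0.0121667.
Level-payment amortization: P = B₀·r / (1 − (1+r)^(−n)) = 7410.00·0.0121667 / (1 − 1.01217^(−12)).
Denominator 1 − (1+r)^(−12) = 0.135080614.
P = 90.155 / 0.135080614 ≈ 667.42.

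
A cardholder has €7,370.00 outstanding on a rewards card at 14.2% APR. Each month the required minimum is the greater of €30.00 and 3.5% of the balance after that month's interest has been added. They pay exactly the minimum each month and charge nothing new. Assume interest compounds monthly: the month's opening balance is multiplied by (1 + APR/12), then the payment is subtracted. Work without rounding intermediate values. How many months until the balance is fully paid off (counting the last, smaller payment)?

126 months

Monthly rate r = 14.2%/12 = 1.18333% = 0.0118333.
While 3.5% of the post-interest balance exceeds €30.00, each month B ← (B·(1+r))·(1 − 0.035), i.e. B shrinks by the factor (1+r)·0.965 = 0.97642.
This holds for months 1–91. Entering month 92 the balance is €840.18; 3.5% of the post-interest balance is now below €30.00, so the flat €30.00 minimum applies from here.
From month 92 a fixed €30.00 at rate r clears €840.18 in 35 more payments. Total: 91 + 35 = 126 months.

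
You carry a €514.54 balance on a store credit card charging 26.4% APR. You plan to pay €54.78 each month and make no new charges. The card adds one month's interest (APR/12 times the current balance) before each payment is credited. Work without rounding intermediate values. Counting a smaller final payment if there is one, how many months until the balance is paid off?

Monthly rate r = 26.4%/12 = 2.2% = 0.022.
Recurrence: B ← B·(1+r) − €54.78.
Month 1: interest €11.32; balance after payment €471.08.
Month 2: interest €10.36; balance after payment €426.66.
Closed form: n = −ln(1 − rB₀/P)/ln(1+r) = −ln(0.79336)/ln(1.022) ≈ 10.637, so the balance reaches zero during payment 11.

11 months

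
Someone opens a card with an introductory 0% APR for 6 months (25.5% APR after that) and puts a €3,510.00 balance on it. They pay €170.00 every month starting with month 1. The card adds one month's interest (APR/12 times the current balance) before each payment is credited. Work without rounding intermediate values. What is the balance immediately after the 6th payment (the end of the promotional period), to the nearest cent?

Promo months 1–6 at r₀ = 0%/12 = 0; months 7+ at r₁ = 25.5%/12 = 0.02125.
After month 6 (no interest yet): B = €3,510.00 − 6·€170.00 = €2,490.00.

€2,490.00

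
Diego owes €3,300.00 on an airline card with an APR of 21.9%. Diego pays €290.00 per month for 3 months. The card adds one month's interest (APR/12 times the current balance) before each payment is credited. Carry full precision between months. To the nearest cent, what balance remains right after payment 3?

Monthly rate r = 21.9%/12 = 1.825% = 0.01825.
Each month: B ← B·(1+r) − €290.00.
Month 1: interest €60.22; balance after payment €3,070.22.
Month 2: interest €56.03; balance after payment €2,836.26.
Month 3: interest €51.76; balance after payment €2,598.02.

€2,598.02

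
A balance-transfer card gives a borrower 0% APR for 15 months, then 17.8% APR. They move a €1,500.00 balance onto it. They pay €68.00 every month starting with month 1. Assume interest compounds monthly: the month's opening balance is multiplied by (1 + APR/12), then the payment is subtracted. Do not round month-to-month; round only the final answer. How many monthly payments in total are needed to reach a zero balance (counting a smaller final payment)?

Promo months 1–15 at r₀ = 0%/12 = 0; months 16+ at r₁ = 17.8%/12 = 0.0148333.
After month 15 (no interest yet): B = €1,500.00 − 15·€68.00 = €480.00.
Then at r₁ with €68.00/mo: n₂ = −ln(1 − r₁·B/P)/ln(1+r₁) ≈ 7.51 → 8 more payments.

23 months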